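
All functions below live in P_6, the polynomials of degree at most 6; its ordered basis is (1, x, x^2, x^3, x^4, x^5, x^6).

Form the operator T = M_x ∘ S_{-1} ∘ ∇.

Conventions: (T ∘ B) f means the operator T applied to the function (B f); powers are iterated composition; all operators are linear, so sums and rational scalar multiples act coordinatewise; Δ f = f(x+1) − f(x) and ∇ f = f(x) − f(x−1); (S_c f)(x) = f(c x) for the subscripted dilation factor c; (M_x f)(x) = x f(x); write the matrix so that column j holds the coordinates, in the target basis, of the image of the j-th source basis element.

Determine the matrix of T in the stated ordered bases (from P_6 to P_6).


the matrix is [[0, 0, 0, 0, 0, 0, 0]; [0, 1, -1, 1, -1, 1, -1]; [0, 0, -2, 3, -4, 5, -6]; [0, 0, 0, 3, -6, 10, -15]; [0, 0, 0, 0, -4, 10, -20]; [0, 0, 0, 0, 0, 5, -15]; [0, 0, 0, 0, 0, 0, -6]] (rows listed top to bottom)

image of 1: 0
image of x: x
image of x^2: -2x^2 - x
image of x^3: 3x^3 + 3x^2 + x
image of x^4: -4x^4 - 6x^3 - 4x^2 - x
image of x^5: 5x^5 + 10x^4 + 10x^3 + 5x^2 + x
image of x^6: -6x^6 - 15x^5 - 20x^4 - 15x^3 - 6x^2 - x
each image's coordinates form column j of the matrix


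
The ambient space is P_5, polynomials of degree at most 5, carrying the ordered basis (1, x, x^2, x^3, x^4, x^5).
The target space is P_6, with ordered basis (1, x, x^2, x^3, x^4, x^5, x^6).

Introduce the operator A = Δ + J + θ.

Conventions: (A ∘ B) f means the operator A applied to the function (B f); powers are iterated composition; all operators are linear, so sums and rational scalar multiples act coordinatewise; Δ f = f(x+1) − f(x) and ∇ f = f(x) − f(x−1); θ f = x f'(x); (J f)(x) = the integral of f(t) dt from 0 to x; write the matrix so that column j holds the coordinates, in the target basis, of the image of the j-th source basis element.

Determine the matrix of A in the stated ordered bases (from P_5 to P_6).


image of 1: x
image of x: (1/2)x^2 + x + 1
image of x^2: (1/3)x^3 + 2x^2 + 2x + 1
image of x^3: (1/4)x^4 + 3x^3 + 3x^2 + 3x + 1
image of x^4: (1/5)x^5 + 4x^4 + 4x^3 + 6x^2 + 4x + 1
image of x^5: (1/6)x^6 + 5x^5 + 5x^4 + 10x^3 + 10x^2 + 5x + 1
each image's coordinates form column j of the matrix

the matrix is [[0, 1, 1, 1, 1, 1]; [1, 1, 2, 3, 4, 5]; [0, 1/2, 2, 3, 6, 10]; [0, 0, 1/3, 3, 4, 10]; [0, 0, 0, 1/4, 4, 5]; [0, 0, 0, 0, 1/5, 5]; [0, 0, 0, 0, 0, 1/6]] (rows listed top to bottom)


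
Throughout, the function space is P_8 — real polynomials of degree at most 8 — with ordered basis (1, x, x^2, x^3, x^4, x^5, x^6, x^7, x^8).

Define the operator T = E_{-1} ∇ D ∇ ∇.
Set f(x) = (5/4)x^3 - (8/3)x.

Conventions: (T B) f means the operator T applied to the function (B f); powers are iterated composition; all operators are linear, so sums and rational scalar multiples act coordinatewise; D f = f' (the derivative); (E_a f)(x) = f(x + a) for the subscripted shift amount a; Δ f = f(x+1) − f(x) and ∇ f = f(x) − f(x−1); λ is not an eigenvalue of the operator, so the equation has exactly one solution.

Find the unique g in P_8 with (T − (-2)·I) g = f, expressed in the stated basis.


the result is g(x) = (5/8)x^3 - (4/3)x

write g with unknown coordinates in the stated basis and equate coefficients in (T − (-2)·I) g = f
solving from the highest basis element down gives g = (5/8)x^3 - (4/3)x
check: T g = 0
so T g − (-2)·g = (5/4)x^3 - (8/3)x = f ✓


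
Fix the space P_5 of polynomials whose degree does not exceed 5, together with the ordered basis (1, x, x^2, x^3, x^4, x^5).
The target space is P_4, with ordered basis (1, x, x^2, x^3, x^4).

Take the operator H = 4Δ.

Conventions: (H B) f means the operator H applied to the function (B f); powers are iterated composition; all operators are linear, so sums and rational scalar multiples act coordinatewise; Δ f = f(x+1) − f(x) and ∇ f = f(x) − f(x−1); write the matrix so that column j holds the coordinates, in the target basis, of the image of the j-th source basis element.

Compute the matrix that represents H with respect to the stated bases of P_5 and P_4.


image of 1: 0
image of x: 4
image of x^2: 8x + 4
image of x^3: 12x^2 + 12x + 4
image of x^4: 16x^3 + 24x^2 + 16x + 4
image of x^5: 20x^4 + 40x^3 + 40x^2 + 20x + 4
each image's coordinates form column j of the matrix

the matrix is [[0, 4, 4, 4, 4, 4]; [0, 0, 8, 12, 16, 20]; [0, 0, 0, 12, 24, 40]; [0, 0, 0, 0, 16, 40]; [0, 0, 0, 0, 0, 20]] (rows listed top to bottom)


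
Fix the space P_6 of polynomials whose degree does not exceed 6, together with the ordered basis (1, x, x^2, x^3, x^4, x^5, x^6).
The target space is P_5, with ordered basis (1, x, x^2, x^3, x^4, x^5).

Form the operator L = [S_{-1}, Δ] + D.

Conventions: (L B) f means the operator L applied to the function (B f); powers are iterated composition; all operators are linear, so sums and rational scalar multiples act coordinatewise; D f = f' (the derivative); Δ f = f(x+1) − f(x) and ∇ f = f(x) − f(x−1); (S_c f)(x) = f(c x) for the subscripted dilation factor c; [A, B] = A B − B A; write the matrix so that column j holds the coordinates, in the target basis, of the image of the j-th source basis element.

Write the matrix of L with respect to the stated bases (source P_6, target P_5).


image of 1: 0
image of x: 3
image of x^2: -2x
image of x^3: 9x^2 + 2
image of x^4: -4x^3 - 8x
image of x^5: 15x^4 + 20x^2 + 2
image of x^6: -6x^5 - 40x^3 - 12x
each image's coordinates form column j of the matrix

the matrix is [[0, 3, 0, 2, 0, 2, 0]; [0, 0, -2, 0, -8, 0, -12]; [0, 0, 0, 9, 0, 20, 0]; [0, 0, 0, 0, -4, 0, -40]; [0, 0, 0, 0, 0, 15, 0]; [0, 0, 0, 0, 0, 0, -6]] (rows listed top to bottom)


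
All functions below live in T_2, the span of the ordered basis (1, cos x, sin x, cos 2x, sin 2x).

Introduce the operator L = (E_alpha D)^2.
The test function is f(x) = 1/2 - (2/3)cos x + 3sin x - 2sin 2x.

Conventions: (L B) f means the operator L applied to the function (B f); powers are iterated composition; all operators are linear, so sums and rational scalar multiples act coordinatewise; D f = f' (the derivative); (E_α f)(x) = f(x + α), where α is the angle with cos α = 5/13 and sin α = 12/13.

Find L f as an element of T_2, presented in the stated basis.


D f = 3cos x + (2/3)sin x - 4cos 2x
E_alpha D f = (23/13)cos x - (98/39)sin x + (476/169)cos 2x + (480/169)sin 2x
D (E_alpha D) f = -(98/39)cos x - (23/13)sin x + (960/169)cos 2x - (952/169)sin 2x
E_alpha D (E_alpha D) f = -(1318/507)cos x + (277/169)sin x - (228480/28561)cos 2x - (1912/28561)sin 2x

the image equals g(x) = -(1318/507)cos x + (277/169)sin x - (228480/28561)cos 2x - (1912/28561)sin 2x


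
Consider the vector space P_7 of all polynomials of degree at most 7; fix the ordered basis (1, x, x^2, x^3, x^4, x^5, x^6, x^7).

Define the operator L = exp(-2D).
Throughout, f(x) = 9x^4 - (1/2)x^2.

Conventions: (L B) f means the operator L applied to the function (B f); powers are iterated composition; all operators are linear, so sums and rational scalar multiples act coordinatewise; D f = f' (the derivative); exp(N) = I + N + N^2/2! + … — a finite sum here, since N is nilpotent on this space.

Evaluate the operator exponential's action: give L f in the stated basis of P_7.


g(x) = 9x^4 - 72x^3 + (431/2)x^2 - 286x + 142

order-1 term: -72x^3 + 2x
order-2 term: 216x^2 - 2
order-3 term: -288x
order-4 term: 144
the series for exp(-2D) f terminates at order 4
exp(-2D) f = 9x^4 - 72x^3 + (431/2)x^2 - 286x + 142


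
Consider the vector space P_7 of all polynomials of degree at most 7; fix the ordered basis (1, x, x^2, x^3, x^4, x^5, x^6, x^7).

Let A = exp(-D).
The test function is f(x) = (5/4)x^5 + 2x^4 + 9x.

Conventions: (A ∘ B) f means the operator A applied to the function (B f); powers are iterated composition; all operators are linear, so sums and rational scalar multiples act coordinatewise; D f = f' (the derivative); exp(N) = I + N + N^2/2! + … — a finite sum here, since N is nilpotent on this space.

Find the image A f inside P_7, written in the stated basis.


order-1 term: -(25/4)x^4 - 8x^3 - 9
order-2 term: (25/2)x^3 + 12x^2
order-3 term: -(25/2)x^2 - 8x
order-4 term: (25/4)x + 2
order-5 term: -5/4
the series for exp(-D) f terminates at order 5
exp(-D) f = (5/4)x^5 - (17/4)x^4 + (9/2)x^3 - (1/2)x^2 + (29/4)x - 33/4

the image equals g(x) = (5/4)x^5 - (17/4)x^4 + (9/2)x^3 - (1/2)x^2 + (29/4)x - 33/4


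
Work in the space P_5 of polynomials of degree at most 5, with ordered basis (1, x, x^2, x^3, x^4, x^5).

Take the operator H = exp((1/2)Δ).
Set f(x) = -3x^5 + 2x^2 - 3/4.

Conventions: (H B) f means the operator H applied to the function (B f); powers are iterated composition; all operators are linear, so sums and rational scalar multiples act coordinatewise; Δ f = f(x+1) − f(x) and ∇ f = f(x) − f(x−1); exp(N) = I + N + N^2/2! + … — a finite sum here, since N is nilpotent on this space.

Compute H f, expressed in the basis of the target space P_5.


the image equals g(x) = -3x^5 - (15/2)x^4 - (45/2)x^3 - (157/4)x^2 - (703/16)x - 747/32

order-1 term: -(15/2)x^4 - 15x^3 - 15x^2 - (11/2)x - 1/2
order-2 term: -(15/2)x^3 - (45/2)x^2 - (105/4)x - 43/4
order-3 term: -(15/4)x^2 - (45/4)x - 75/8
order-4 term: -(15/16)x - 15/8
order-5 term: -3/32
the series for exp((1/2)Δ) f terminates at order 5
exp((1/2)Δ) f = -3x^5 - (15/2)x^4 - (45/2)x^3 - (157/4)x^2 - (703/16)x - 747/32


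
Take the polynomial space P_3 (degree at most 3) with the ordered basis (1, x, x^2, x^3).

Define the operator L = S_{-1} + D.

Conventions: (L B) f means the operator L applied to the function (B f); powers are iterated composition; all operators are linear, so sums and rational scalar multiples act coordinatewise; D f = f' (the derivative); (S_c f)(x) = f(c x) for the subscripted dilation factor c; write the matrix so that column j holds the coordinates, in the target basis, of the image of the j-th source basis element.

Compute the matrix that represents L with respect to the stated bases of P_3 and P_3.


the matrix is [[1, 1, 0, 0]; [0, -1, 2, 0]; [0, 0, 1, 3]; [0, 0, 0, -1]] (rows listed top to bottom)

image of 1: 1
image of x: -x + 1
image of x^2: x^2 + 2x
image of x^3: -x^3 + 3x^2
each image's coordinates form column j of the matrix


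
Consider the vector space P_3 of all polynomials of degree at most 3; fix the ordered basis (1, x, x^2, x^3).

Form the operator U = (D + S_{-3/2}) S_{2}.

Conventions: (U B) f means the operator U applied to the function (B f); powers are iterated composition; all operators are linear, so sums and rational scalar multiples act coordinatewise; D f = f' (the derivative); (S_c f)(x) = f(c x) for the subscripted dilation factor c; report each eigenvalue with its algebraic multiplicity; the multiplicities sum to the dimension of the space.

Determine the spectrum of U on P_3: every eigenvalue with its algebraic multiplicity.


image of 1: 1
image of x: -3x + 2
image of x^2: 9x^2 + 8x
image of x^3: -27x^3 + 24x^2
the matrix is upper triangular; its diagonal is (1, -3, 9, -27)
for a triangular matrix the eigenvalues are the diagonal entries, with algebraic multiplicity their repetition count

λ = -27 (multiplicity 1), λ = -3 (multiplicity 1), λ = 1 (multiplicity 1), λ = 9 (multiplicity 1)


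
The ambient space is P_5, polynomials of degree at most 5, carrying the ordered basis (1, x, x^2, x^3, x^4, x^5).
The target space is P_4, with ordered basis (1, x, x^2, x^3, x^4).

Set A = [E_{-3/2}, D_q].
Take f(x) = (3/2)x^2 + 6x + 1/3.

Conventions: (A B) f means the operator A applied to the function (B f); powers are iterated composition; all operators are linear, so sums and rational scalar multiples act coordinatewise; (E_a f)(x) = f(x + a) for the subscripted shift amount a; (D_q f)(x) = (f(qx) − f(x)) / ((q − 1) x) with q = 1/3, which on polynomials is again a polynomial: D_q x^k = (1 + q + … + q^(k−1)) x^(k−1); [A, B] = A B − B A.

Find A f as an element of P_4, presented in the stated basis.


D_q f = 2x + 6
E_{-3/2} D_q f = 2x + 3
E_{-3/2} f = (3/2)x^2 + (3/2)x - 127/24
D_q E_{-3/2} f = 2x + 3/2
[E_{-3/2}, D_q] f = 3/2

g(x) = 3/2


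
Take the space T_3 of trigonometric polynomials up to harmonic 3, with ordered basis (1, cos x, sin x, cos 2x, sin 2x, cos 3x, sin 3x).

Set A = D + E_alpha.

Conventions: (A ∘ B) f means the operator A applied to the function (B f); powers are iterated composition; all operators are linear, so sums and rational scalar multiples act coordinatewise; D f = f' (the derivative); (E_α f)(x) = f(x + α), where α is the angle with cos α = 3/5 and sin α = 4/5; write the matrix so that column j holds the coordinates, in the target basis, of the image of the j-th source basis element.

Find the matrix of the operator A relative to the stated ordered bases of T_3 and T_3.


image of 1: 1
image of cos x: (3/5)cos x - (9/5)sin x
image of sin x: (9/5)cos x + (3/5)sin x
image of cos 2x: -(7/25)cos 2x - (74/25)sin 2x
image of sin 2x: (74/25)cos 2x - (7/25)sin 2x
image of cos 3x: -(117/125)cos 3x - (419/125)sin 3x
image of sin 3x: (419/125)cos 3x - (117/125)sin 3x
each image's coordinates form column j of the matrix

the matrix is [[1, 0, 0, 0, 0, 0, 0]; [0, 3/5, 9/5, 0, 0, 0, 0]; [0, -9/5, 3/5, 0, 0, 0, 0]; [0, 0, 0, -7/25, 74/25, 0, 0]; [0, 0, 0, -74/25, -7/25, 0, 0]; [0, 0, 0, 0, 0, -117/125, 419/125]; [0, 0, 0, 0, 0, -419/125, -117/125]] (rows listed top to bottom)


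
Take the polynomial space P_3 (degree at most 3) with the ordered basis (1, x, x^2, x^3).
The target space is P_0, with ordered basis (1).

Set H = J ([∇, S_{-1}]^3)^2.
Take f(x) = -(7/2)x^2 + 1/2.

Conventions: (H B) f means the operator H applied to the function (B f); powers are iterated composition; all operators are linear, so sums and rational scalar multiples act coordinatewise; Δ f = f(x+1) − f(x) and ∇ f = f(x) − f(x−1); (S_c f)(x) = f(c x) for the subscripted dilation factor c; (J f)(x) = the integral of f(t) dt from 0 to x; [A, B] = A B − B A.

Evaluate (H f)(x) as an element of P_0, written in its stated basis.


S_{-1} f = -(7/2)x^2 + 1/2
∇ S_{-1} f = -7x + 7/2
∇ f = -7x + 7/2
S_{-1} ∇ f = 7x + 7/2
[∇, S_{-1}] f = -14x
S_{-1} [∇, S_{-1}] f = 14x
∇ S_{-1} [∇, S_{-1}] f = 14
∇ [∇, S_{-1}] f = -14
S_{-1} ∇ [∇, S_{-1}] f = -14
[∇, S_{-1}] [∇, S_{-1}] f = 28
S_{-1} [∇, S_{-1}] [∇, S_{-1}] f = 28
∇ S_{-1} [∇, S_{-1}] [∇, S_{-1}] f = 0
∇ [∇, S_{-1}] [∇, S_{-1}] f = 0
S_{-1} ∇ [∇, S_{-1}] [∇, S_{-1}] f = 0
[∇, S_{-1}] [∇, S_{-1}] [∇, S_{-1}] f = 0
S_{-1} [∇, S_{-1}]^3 f = 0
∇ S_{-1} [∇, S_{-1}]^3 f = 0
∇ [∇, S_{-1}]^3 f = 0
S_{-1} ∇ [∇, S_{-1}]^3 f = 0
[∇, S_{-1}] [∇, S_{-1}]^3 f = 0
S_{-1} [∇, S_{-1}] [∇, S_{-1}]^3 f = 0
∇ S_{-1} [∇, S_{-1}] [∇, S_{-1}]^3 f = 0
∇ [∇, S_{-1}] [∇, S_{-1}]^3 f = 0
S_{-1} ∇ [∇, S_{-1}] [∇, S_{-1}]^3 f = 0
[∇, S_{-1}] [∇, S_{-1}] [∇, S_{-1}]^3 f = 0
S_{-1} [∇, S_{-1}] [∇, S_{-1}] [∇, S_{-1}]^3 f = 0
∇ S_{-1} [∇, S_{-1}] [∇, S_{-1}] [∇, S_{-1}]^3 f = 0
∇ [∇, S_{-1}] [∇, S_{-1}] [∇, S_{-1}]^3 f = 0
S_{-1} ∇ [∇, S_{-1}] [∇, S_{-1}] [∇, S_{-1}]^3 f = 0
[∇, S_{-1}] [∇, S_{-1}] [∇, S_{-1}] [∇, S_{-1}]^3 f = 0
J ([∇, S_{-1}]^3)^2 f = 0

the image equals g(x) = 0


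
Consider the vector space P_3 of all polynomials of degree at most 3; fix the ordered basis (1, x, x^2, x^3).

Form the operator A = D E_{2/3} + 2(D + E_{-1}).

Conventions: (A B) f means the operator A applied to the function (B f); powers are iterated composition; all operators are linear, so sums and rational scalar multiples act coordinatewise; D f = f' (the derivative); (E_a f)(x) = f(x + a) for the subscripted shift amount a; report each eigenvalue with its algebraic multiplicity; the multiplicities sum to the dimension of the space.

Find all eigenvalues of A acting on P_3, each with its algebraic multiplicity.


image of 1: 2
image of x: 2x + 1
image of x^2: 2x^2 + 2x + 10/3
image of x^3: 2x^3 + 3x^2 + 10x - 2/3
the matrix is upper triangular; its diagonal is (2, 2, 2, 2)
for a triangular matrix the eigenvalues are the diagonal entries, with algebraic multiplicity their repetition count

λ = 2 (multiplicity 4)


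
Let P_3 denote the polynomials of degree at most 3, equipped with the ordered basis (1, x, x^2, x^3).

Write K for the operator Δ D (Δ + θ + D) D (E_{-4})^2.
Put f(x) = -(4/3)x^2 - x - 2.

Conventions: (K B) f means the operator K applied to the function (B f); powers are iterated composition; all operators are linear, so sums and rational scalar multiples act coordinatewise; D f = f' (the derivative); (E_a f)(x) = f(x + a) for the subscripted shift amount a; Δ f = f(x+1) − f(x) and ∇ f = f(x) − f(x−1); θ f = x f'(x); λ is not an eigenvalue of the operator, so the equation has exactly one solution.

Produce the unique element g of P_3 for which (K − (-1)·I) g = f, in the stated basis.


g(x) = -(4/3)x^2 - x - 2

write g with unknown coordinates in the stated basis and equate coefficients in (K − (-1)·I) g = f
solving from the highest basis element down gives g = -(4/3)x^2 - x - 2
check: K g = 0
so K g − (-1)·g = -(4/3)x^2 - x - 2 = f ✓


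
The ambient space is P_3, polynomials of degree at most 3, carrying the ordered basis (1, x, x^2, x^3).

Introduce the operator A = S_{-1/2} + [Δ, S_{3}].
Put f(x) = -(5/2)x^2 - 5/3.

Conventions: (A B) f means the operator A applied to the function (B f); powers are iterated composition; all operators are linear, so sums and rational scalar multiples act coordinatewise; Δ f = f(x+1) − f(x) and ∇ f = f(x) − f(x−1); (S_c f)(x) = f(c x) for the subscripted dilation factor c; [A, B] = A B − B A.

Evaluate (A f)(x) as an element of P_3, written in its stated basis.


the result is g(x) = -(5/8)x^2 - 30x - 65/3

S_{-1/2} f = -(5/8)x^2 - 5/3
S_{3} f = -(45/2)x^2 - 5/3
Δ S_{3} f = -45x - 45/2
Δ f = -5x - 5/2
S_{3} Δ f = -15x - 5/2
[Δ, S_{3}] f = -30x - 20
(S_{-1/2} + [Δ, S_{3}]) f = -(5/8)x^2 - 30x - 65/3


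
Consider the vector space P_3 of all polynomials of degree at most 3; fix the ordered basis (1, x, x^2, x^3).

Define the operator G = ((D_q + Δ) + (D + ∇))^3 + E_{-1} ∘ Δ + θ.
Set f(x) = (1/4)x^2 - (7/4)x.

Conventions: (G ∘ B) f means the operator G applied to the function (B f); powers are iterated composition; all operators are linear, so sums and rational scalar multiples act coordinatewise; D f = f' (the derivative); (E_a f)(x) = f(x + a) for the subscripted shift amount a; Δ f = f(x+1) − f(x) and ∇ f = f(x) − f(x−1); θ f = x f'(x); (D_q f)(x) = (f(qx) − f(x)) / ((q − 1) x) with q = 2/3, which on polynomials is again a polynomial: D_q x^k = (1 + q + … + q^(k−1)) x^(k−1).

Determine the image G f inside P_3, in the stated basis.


D_q f = (5/12)x - 7/4
Δ f = (1/2)x - 3/2
(D_q + Δ) f = (11/12)x - 13/4
D f = (1/2)x - 7/4
∇ f = (1/2)x - 2
(D + ∇) f = x - 15/4
((D_q + Δ) + (D + ∇)) f = (23/12)x - 7
D_q ((D_q + Δ) + (D + ∇)) f = 23/12
Δ ((D_q + Δ) + (D + ∇)) f = 23/12
(D_q + Δ) ((D_q + Δ) + (D + ∇)) f = 23/6
D ((D_q + Δ) + (D + ∇)) f = 23/12
∇ ((D_q + Δ) + (D + ∇)) f = 23/12
(D + ∇) ((D_q + Δ) + (D + ∇)) f = 23/6
((D_q + Δ) + (D + ∇)) ((D_q + Δ) + (D + ∇)) f = 23/3
D_q ((D_q + Δ) + (D + ∇)) ((D_q + Δ) + (D + ∇)) f = 0
Δ ((D_q + Δ) + (D + ∇)) ((D_q + Δ) + (D + ∇)) f = 0
(D_q + Δ) ((D_q + Δ) + (D + ∇)) ((D_q + Δ) + (D + ∇)) f = 0
D ((D_q + Δ) + (D + ∇)) ((D_q + Δ) + (D + ∇)) f = 0
∇ ((D_q + Δ) + (D + ∇)) ((D_q + Δ) + (D + ∇)) f = 0
(D + ∇) ((D_q + Δ) + (D + ∇)) ((D_q + Δ) + (D + ∇)) f = 0
((D_q + Δ) + (D + ∇)) ((D_q + Δ) + (D + ∇)) ((D_q + Δ) + (D + ∇)) f = 0
Δ f = (1/2)x - 3/2
E_{-1} Δ f = (1/2)x - 2
θ f = (1/2)x^2 - (7/4)x
(((D_q + Δ) + (D + ∇))^3 + E_{-1} ∘ Δ + θ) f = (1/2)x^2 - (5/4)x - 2

g(x) = (1/2)x^2 - (5/4)x - 2


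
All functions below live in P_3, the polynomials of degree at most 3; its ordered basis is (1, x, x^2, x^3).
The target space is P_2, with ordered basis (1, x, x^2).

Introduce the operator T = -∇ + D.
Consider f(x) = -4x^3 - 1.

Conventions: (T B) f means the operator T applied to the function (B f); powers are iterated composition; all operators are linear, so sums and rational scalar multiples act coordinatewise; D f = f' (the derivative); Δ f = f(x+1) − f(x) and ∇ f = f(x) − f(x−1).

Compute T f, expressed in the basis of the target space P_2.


the image equals g(x) = -12x + 4

∇ f = -12x^2 + 12x - 4
(-∇) f = 12x^2 - 12x + 4
D f = -12x^2
(-∇ + D) f = -12x + 4


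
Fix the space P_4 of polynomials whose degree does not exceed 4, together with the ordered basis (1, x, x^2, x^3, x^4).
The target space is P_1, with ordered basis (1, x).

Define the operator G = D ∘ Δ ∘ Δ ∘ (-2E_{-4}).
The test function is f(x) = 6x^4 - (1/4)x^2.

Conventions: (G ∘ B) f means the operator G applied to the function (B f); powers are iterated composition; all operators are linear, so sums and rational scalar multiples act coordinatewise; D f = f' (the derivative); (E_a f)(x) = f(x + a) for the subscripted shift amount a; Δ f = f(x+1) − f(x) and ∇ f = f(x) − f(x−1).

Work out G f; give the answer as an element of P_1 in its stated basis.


g(x) = -288x + 864

E_{-4} f = 6x^4 - 96x^3 + (2303/4)x^2 - 1534x + 1532
(-2E_{-4}) f = -12x^4 + 192x^3 - (2303/2)x^2 + 3068x - 3064
Δ (-2E_{-4}) f = -48x^3 + 504x^2 - 1775x + 4193/2
Δ Δ (-2E_{-4}) f = -144x^2 + 864x - 1319
D Δ Δ (-2E_{-4}) f = -288x + 864


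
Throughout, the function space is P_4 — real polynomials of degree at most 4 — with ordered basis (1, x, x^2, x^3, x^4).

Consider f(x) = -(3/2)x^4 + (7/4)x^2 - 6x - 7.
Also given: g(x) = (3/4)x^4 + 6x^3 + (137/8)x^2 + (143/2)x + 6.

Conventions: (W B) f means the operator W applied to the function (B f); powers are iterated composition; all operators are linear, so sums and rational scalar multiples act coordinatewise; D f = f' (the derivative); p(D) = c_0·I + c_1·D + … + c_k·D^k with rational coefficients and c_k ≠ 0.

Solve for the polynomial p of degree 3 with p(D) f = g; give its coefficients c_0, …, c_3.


D^0 f = -(3/2)x^4 + (7/4)x^2 - 6x - 7
D^1 f = -6x^3 + (7/2)x - 6
D^2 f = -18x^2 + 7/2
D^3 f = -36x
matching coefficients of g against c_0 f + c_1 Df + … from the top degree down determines the c_i
solution: c_0 = -1/2, c_1 = -1, c_2 = -1, c_3 = -2

c_0 = -1/2, c_1 = -1, c_2 = -1, c_3 = -2


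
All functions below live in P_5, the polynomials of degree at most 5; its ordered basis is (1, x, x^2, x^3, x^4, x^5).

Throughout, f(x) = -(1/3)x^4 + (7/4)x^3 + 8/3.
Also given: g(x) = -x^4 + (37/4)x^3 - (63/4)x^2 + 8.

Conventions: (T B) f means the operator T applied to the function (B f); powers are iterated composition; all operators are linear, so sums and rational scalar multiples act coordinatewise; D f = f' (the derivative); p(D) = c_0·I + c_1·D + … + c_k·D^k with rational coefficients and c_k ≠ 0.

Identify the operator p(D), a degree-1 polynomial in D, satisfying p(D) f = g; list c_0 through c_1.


D^0 f = -(1/3)x^4 + (7/4)x^3 + 8/3
D^1 f = -(4/3)x^3 + (21/4)x^2
matching coefficients of g against c_0 f + c_1 Df + … from the top degree down determines the c_i
solution: c_0 = 3, c_1 = -3

c_0 = 3, c_1 = -3


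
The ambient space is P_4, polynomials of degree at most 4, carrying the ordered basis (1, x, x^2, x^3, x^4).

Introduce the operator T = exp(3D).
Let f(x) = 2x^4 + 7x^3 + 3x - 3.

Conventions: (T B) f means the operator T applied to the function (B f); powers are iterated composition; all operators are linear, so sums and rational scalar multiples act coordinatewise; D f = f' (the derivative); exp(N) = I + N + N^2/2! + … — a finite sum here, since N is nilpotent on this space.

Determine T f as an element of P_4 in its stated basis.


the result is g(x) = 2x^4 + 31x^3 + 171x^2 + 408x + 357

order-1 term: 24x^3 + 63x^2 + 9
order-2 term: 108x^2 + 189x
order-3 term: 216x + 189
order-4 term: 162
the series for exp(3D) f terminates at order 4
exp(3D) f = 2x^4 + 31x^3 + 171x^2 + 408x + 357


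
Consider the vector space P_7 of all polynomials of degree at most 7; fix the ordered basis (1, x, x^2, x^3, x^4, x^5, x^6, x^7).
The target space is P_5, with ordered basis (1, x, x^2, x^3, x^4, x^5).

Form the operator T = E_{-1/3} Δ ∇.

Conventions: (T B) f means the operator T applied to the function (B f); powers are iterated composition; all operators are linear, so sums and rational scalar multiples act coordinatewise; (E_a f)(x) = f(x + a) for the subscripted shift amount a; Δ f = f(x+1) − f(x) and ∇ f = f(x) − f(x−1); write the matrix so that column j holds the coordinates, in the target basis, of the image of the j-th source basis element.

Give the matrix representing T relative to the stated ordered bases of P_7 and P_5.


the matrix is [[0, 0, 2, -2, 10/3, -110/27, 154/27, -602/81]; [0, 0, 0, 6, -8, 50/3, -220/9, 1078/27]; [0, 0, 0, 0, 12, -20, 50, -770/9]; [0, 0, 0, 0, 0, 20, -40, 350/3]; [0, 0, 0, 0, 0, 0, 30, -70]; [0, 0, 0, 0, 0, 0, 0, 42]] (rows listed top to bottom)

image of 1: 0
image of x: 0
image of x^2: 2
image of x^3: 6x - 2
image of x^4: 12x^2 - 8x + 10/3
image of x^5: 20x^3 - 20x^2 + (50/3)x - 110/27
image of x^6: 30x^4 - 40x^3 + 50x^2 - (220/9)x + 154/27
image of x^7: 42x^5 - 70x^4 + (350/3)x^3 - (770/9)x^2 + (1078/27)x - 602/81
each image's coordinates form column j of the matrix


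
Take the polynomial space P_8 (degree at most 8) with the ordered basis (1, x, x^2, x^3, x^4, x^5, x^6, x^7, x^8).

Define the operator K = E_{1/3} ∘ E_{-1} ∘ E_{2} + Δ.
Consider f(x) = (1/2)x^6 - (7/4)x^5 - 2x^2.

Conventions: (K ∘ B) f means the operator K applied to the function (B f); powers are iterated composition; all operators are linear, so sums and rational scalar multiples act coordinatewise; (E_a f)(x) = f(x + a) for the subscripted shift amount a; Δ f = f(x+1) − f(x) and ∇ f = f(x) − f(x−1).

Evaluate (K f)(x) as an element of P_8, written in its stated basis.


E_{2} f = (1/2)x^6 + (17/4)x^5 + (25/2)x^4 + 10x^3 - 22x^2 - 52x - 32
E_{-1} E_{2} f = (1/2)x^6 + (5/4)x^5 - (5/4)x^4 - (15/2)x^3 - 12x^2 - (39/4)x - 13/4
E_{1/3} (E_{-1} ∘ E_{2}) f = (1/2)x^6 + (9/4)x^5 + (5/3)x^4 - (200/27)x^3 - (178/9)x^2 - (1648/81)x - 5920/729
Δ f = 3x^5 - (5/4)x^4 - (15/2)x^3 - 10x^2 - (39/4)x - 13/4
(E_{1/3} ∘ E_{-1} ∘ E_{2} + Δ) f = (1/2)x^6 + (21/4)x^5 + (5/12)x^4 - (805/54)x^3 - (268/9)x^2 - (9751/324)x - 33157/2916

the image equals g(x) = (1/2)x^6 + (21/4)x^5 + (5/12)x^4 - (805/54)x^3 - (268/9)x^2 - (9751/324)x - 33157/2916


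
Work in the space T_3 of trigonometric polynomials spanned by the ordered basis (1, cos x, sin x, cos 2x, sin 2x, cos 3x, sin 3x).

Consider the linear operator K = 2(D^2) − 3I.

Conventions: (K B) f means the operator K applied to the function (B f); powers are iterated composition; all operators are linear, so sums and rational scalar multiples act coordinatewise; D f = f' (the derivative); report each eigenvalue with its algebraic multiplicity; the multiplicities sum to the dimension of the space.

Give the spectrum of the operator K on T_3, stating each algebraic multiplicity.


λ = -21 (multiplicity 2), λ = -11 (multiplicity 2), λ = -5 (multiplicity 2), λ = -3 (multiplicity 1)

image of 1: -3
image of cos x: -5cos x
image of sin x: -5sin x
image of cos 2x: -11cos 2x
image of sin 2x: -11sin 2x
image of cos 3x: -21cos 3x
image of sin 3x: -21sin 3x
the matrix is diagonal; its diagonal is (-3, -5, -5, -11, -11, -21, -21)
for a triangular matrix the eigenvalues are the diagonal entries, with algebraic multiplicity their repetition count


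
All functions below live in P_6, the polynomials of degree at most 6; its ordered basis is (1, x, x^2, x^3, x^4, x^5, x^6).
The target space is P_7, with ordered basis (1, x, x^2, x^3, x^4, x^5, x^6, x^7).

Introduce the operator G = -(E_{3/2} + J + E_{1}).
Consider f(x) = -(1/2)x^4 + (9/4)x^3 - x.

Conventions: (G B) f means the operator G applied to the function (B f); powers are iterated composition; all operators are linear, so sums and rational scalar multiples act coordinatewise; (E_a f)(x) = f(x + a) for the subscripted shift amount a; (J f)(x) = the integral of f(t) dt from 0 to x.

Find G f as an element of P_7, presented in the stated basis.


the result is g(x) = (1/10)x^5 + (7/16)x^4 + (1/2)x^3 - (53/8)x^2 - (179/16)x - 69/16

E_{3/2} f = -(1/2)x^4 - (3/4)x^3 + (27/8)x^2 + (119/16)x + 57/16
J f = -(1/10)x^5 + (9/16)x^4 - (1/2)x^2
E_{1} f = -(1/2)x^4 + (1/4)x^3 + (15/4)x^2 + (15/4)x + 3/4
(E_{3/2} + J + E_{1}) f = -(1/10)x^5 - (7/16)x^4 - (1/2)x^3 + (53/8)x^2 + (179/16)x + 69/16
(-(E_{3/2} + J + E_{1})) f = (1/10)x^5 + (7/16)x^4 + (1/2)x^3 - (53/8)x^2 - (179/16)x - 69/16


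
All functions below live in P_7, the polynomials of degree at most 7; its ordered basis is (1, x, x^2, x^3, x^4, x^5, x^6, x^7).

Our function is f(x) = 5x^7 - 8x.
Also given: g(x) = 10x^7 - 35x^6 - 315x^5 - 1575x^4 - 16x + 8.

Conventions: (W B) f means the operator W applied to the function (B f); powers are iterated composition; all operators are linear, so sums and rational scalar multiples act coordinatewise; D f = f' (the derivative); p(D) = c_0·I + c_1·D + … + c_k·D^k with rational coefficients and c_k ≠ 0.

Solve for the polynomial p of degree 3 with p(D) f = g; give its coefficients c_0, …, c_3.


p(D) = 2·I − D − (3/2)·D^2 − (3/2)·D^3, i.e. c_0 = 2, c_1 = -1, c_2 = -3/2, c_3 = -3/2

D^0 f = 5x^7 - 8x
D^1 f = 35x^6 - 8
D^2 f = 210x^5
D^3 f = 1050x^4
matching coefficients of g against c_0 f + c_1 Df + … from the top degree down determines the c_i
solution: c_0 = 2, c_1 = -1, c_2 = -3/2, c_3 = -3/2


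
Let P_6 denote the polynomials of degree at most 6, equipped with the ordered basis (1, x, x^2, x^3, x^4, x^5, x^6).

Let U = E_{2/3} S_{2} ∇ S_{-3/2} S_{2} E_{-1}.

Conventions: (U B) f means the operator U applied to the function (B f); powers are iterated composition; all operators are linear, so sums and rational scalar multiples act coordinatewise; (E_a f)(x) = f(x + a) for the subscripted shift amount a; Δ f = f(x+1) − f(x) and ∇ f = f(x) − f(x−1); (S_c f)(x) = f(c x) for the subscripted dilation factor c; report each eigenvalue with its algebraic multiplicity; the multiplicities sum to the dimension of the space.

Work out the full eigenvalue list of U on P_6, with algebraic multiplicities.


image of 1: 0
image of x: -3
image of x^2: 36x + 21
image of x^3: -324x^2 - 378x - 117
image of x^4: 2592x^3 + 4536x^2 + 2808x + 609
image of x^5: -19440x^4 - 45360x^3 - 42120x^2 - 18270x - 3093
image of x^6: 139968x^5 + 408240x^4 + 505440x^3 + 328860x^2 + 111348x + 15561
the matrix is upper triangular; its diagonal is (0, 0, 0, 0, 0, 0, 0)
for a triangular matrix the eigenvalues are the diagonal entries, with algebraic multiplicity their repetition count

λ = 0 (multiplicity 7)


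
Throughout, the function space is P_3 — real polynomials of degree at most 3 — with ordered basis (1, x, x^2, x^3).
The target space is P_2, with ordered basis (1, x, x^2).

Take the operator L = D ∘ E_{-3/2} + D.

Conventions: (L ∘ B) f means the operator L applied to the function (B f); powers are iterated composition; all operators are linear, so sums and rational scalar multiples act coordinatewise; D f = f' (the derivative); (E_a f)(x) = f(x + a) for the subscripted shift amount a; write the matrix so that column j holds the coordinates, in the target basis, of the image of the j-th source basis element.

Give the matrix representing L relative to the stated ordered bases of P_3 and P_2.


the matrix is [[0, 2, -3, 27/4]; [0, 0, 4, -9]; [0, 0, 0, 6]] (rows listed top to bottom)

image of 1: 0
image of x: 2
image of x^2: 4x - 3
image of x^3: 6x^2 - 9x + 27/4
each image's coordinates form column j of the matrix


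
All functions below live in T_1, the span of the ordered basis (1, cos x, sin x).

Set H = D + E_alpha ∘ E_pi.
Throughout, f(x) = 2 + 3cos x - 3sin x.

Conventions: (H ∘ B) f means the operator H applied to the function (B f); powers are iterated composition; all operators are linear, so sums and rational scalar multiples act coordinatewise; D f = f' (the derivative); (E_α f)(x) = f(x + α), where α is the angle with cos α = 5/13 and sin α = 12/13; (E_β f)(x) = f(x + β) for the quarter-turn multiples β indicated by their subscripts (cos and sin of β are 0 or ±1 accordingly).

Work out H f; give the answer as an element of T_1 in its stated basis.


D f = -3cos x - 3sin x
E_pi f = 2 - 3cos x + 3sin x
E_alpha E_pi f = 2 + (21/13)cos x + (51/13)sin x
(D + E_alpha ∘ E_pi) f = 2 - (18/13)cos x + (12/13)sin x

the image equals g(x) = 2 - (18/13)cos x + (12/13)sin x


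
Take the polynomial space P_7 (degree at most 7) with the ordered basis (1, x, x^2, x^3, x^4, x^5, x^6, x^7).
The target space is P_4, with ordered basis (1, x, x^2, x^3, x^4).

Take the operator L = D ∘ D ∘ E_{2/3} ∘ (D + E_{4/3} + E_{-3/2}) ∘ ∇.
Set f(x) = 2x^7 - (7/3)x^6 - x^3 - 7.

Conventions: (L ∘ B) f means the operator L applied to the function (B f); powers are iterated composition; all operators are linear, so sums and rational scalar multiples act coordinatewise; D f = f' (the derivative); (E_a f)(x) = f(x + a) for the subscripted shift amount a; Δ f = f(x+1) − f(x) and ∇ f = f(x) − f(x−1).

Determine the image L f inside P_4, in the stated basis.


the image equals g(x) = 840x^4 + 1400x^3 + 10430x^2 - (13370/9)x + 143621/36

∇ f = 14x^6 - 56x^5 + 105x^4 - (350/3)x^3 + 74x^2 - 25x + 10/3
D ∇ f = 84x^5 - 280x^4 + 420x^3 - 350x^2 + 148x - 25
E_{4/3} ∇ f = 14x^6 + 56x^5 + 105x^4 + (3010/27)x^3 + (1718/27)x^2 + (397/27)x - 334/729
E_{-3/2} ∇ f = 14x^6 - 182x^5 + (1995/2)x^4 - (8855/3)x^3 + (39757/8)x^2 - (36059/8)x + 164867/96
(D + E_{4/3} + E_{-3/2}) ∇ f = 28x^6 - 42x^5 + (1645/2)x^4 - (65345/27)x^3 + (1011583/216)x^2 - (938449/216)x + 39468793/23328
E_{2/3} (D + E_{4/3} + E_{-3/2}) ∇ f = 28x^6 + 70x^5 + (5215/6)x^4 - (6685/27)x^3 + (143621/72)x^2 - (240919/648)x + 7446529/23328
D E_{2/3} (D + E_{4/3} + E_{-3/2}) ∇ f = 168x^5 + 350x^4 + (10430/3)x^3 - (6685/9)x^2 + (143621/36)x - 240919/648
D D E_{2/3} (D + E_{4/3} + E_{-3/2}) ∇ f = 840x^4 + 1400x^3 + 10430x^2 - (13370/9)x + 143621/36


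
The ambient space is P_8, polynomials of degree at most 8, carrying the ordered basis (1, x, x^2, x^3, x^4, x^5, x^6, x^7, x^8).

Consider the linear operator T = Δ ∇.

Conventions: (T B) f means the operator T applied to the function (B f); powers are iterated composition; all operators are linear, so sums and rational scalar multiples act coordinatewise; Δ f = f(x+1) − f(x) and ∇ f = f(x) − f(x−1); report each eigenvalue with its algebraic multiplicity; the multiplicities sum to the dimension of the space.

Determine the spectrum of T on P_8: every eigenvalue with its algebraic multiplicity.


image of 1: 0
image of x: 0
image of x^2: 2
image of x^3: 6x
image of x^4: 12x^2 + 2
image of x^5: 20x^3 + 10x
image of x^6: 30x^4 + 30x^2 + 2
image of x^7: 42x^5 + 70x^3 + 14x
image of x^8: 56x^6 + 140x^4 + 56x^2 + 2
the matrix is upper triangular; its diagonal is (0, 0, 0, 0, 0, 0, 0, 0, 0)
for a triangular matrix the eigenvalues are the diagonal entries, with algebraic multiplicity their repetition count

λ = 0 (multiplicity 9)


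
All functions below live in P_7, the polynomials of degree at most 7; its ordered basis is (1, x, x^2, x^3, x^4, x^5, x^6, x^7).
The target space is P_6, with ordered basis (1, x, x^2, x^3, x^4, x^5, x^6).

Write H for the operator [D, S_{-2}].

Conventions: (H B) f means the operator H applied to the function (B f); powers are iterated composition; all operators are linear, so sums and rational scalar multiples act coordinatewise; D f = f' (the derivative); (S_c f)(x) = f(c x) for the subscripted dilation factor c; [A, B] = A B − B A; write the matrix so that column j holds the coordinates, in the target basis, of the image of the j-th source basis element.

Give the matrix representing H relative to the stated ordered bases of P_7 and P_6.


image of 1: 0
image of x: -3
image of x^2: 12x
image of x^3: -36x^2
image of x^4: 96x^3
image of x^5: -240x^4
image of x^6: 576x^5
image of x^7: -1344x^6
each image's coordinates form column j of the matrix

the matrix is [[0, -3, 0, 0, 0, 0, 0, 0]; [0, 0, 12, 0, 0, 0, 0, 0]; [0, 0, 0, -36, 0, 0, 0, 0]; [0, 0, 0, 0, 96, 0, 0, 0]; [0, 0, 0, 0, 0, -240, 0, 0]; [0, 0, 0, 0, 0, 0, 576, 0]; [0, 0, 0, 0, 0, 0, 0, -1344]] (rows listed top to bottom)


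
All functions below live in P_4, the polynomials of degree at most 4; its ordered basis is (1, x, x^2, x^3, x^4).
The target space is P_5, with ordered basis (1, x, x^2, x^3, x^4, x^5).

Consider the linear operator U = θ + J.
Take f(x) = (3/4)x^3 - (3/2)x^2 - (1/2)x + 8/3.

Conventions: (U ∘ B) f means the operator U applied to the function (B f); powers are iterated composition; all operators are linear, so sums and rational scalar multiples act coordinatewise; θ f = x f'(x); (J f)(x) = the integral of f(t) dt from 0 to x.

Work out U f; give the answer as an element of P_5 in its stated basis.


θ f = (9/4)x^3 - 3x^2 - (1/2)x
J f = (3/16)x^4 - (1/2)x^3 - (1/4)x^2 + (8/3)x
(θ + J) f = (3/16)x^4 + (7/4)x^3 - (13/4)x^2 + (13/6)x

the image equals g(x) = (3/16)x^4 + (7/4)x^3 - (13/4)x^2 + (13/6)x


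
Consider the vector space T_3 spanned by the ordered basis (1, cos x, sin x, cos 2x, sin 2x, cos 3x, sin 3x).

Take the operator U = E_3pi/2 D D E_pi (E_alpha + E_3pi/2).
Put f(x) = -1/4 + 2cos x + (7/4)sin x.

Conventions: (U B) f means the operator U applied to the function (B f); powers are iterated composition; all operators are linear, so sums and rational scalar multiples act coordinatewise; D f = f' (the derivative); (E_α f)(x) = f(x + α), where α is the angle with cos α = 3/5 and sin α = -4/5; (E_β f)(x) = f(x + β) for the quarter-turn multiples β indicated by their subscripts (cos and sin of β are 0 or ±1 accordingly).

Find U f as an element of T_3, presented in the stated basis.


the result is g(x) = -(93/20)cos x - (39/20)sin x

E_alpha f = -1/4 - (1/5)cos x + (53/20)sin x
E_3pi/2 f = -1/4 - (7/4)cos x + 2sin x
(E_alpha + E_3pi/2) f = -1/2 - (39/20)cos x + (93/20)sin x
E_pi (E_alpha + E_3pi/2) f = -1/2 + (39/20)cos x - (93/20)sin x
D E_pi (E_alpha + E_3pi/2) f = -(93/20)cos x - (39/20)sin x
D D E_pi (E_alpha + E_3pi/2) f = -(39/20)cos x + (93/20)sin x
E_3pi/2 D D E_pi (E_alpha + E_3pi/2) f = -(93/20)cos x - (39/20)sin x


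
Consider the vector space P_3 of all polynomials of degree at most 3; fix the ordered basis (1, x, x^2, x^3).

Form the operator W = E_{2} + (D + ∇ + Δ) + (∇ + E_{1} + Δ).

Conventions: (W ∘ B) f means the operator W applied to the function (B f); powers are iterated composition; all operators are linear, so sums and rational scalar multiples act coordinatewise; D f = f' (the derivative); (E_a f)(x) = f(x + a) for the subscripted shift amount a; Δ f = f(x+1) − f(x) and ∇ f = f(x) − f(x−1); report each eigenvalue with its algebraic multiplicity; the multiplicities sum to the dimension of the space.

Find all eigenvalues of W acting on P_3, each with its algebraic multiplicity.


λ = 2 (multiplicity 4)

image of 1: 2
image of x: 2x + 8
image of x^2: 2x^2 + 16x + 5
image of x^3: 2x^3 + 24x^2 + 15x + 13
the matrix is upper triangular; its diagonal is (2, 2, 2, 2)
for a triangular matrix the eigenvalues are the diagonal entries, with algebraic multiplicity their repetition count


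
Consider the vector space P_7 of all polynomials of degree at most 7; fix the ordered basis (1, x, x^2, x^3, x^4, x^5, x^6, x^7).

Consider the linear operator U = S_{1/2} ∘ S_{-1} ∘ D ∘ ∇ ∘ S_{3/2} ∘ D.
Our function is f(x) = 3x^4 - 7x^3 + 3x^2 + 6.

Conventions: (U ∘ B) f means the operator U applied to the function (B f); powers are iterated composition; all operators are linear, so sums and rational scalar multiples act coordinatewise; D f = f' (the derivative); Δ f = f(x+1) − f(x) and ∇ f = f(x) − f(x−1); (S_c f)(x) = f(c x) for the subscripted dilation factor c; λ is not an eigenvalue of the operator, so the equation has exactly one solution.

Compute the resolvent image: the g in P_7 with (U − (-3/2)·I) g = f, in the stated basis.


write g with unknown coordinates in the stated basis and equate coefficients in (U − (-3/2)·I) g = f
solving from the highest basis element down gives g = 2x^4 - (14/3)x^3 + 2x^2 + 54x + 100
check: U g = -81x - 144
so U g − (-3/2)·g = 3x^4 - 7x^3 + 3x^2 + 6 = f ✓

the result is g(x) = 2x^4 - (14/3)x^3 + 2x^2 + 54x + 100
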